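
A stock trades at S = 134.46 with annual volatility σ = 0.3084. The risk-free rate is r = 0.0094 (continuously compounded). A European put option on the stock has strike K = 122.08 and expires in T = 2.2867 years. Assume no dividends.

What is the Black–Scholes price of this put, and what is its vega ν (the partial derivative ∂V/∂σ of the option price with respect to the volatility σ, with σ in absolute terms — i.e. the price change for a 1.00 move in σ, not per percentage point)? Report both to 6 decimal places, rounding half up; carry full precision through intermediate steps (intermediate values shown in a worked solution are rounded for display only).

price = 16.654704
ν = 72.067080

σ√T = 0.3084·√2.2867 = 0.466357
d₁ = (ln(S/K) + (r+σ²/2)T) / (σ√T) = (ln(134.46/122.08) + (0.0094+0.3084²/2)·2.2867) / 0.466357 = (0.096590 + 0.130240) / 0.466357 = 0.486386
d₂ = d₁ − σ√T = 0.486386 − 0.466357 = 0.020029
e^{−rT} = e^{−0.0094·2.2867} = 0.978734
N(−d₁) = 0.313347,  N(−d₂) = 0.492010
Put price V = K·e^{−rT}·N(−d₂) − S·N(−d₁) = 58.787302 − 42.132598 = 16.654704
φ(d₁) = (1/√(2π))·e^{−d₁²/2} = 0.354437
ν = S·φ(d₁)·√T = 72.067080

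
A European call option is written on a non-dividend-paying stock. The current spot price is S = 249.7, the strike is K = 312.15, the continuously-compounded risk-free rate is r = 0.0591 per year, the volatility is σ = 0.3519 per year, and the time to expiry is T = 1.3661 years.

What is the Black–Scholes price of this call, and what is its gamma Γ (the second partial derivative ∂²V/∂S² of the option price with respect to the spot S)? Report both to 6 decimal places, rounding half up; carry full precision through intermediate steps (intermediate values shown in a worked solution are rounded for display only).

σ√T = 0.3519·√1.3661 = 0.411302
d₁ = (ln(S/K) + (r+σ²/2)T) / (σ√T) = (ln(249.7/312.15) + (0.0591+0.3519²/2)·1.3661) / 0.411302 = (-0.223224 + 0.165321) / 0.411302 = -0.140779
d₂ = d₁ − σ√T = -0.140779 − 0.411302 = -0.552081
e^{−rT} = e^{−0.0591·1.3661} = 0.922437
N(d₁) = 0.444022,  N(d₂) = 0.290447
Call price V = S·N(d₁) − K·e^{−rT}·N(d₂) = 110.872373 − 83.630786 = 27.241587
φ(d₁) = (1/√(2π))·e^{−d₁²/2} = 0.395009
Γ = φ(d₁) / (S·σ·√T) = 0.003846

price = 27.241587
Γ = 0.003846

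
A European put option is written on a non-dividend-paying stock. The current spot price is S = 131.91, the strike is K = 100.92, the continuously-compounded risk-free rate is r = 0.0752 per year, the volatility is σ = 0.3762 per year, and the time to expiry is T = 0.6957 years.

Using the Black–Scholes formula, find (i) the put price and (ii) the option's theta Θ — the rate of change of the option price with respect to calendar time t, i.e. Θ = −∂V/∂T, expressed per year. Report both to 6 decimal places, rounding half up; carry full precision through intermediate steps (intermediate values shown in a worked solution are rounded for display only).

price = 2.805270
Θ = -4.539133

σ√T = 0.3762·√0.6957 = 0.313783
d₁ = (ln(S/K) + (r+σ²/2)T) / (σ√T) = (ln(131.91/100.92) + (0.0752+0.3762²/2)·0.6957) / 0.313783 = (0.267792 + 0.101547) / 0.313783 = 1.177049
d₂ = d₁ − σ√T = 1.177049 − 0.313783 = 0.863266
e^{−rT} = e^{−0.0752·0.6957} = 0.949028
N(−d₁) = 0.119588,  N(−d₂) = 0.193996
Put price V = K·e^{−rT}·N(−d₂) − S·N(−d₁) = 18.580114 − 15.774844 = 2.805270
φ(d₁) = (1/√(2π))·e^{−d₁²/2} = 0.199556
Θ = −S·φ(d₁)·σ/(2√T) + r·K·e^{−rT}·N(−d₂) = −5.936358 + 1.397225 = -4.539133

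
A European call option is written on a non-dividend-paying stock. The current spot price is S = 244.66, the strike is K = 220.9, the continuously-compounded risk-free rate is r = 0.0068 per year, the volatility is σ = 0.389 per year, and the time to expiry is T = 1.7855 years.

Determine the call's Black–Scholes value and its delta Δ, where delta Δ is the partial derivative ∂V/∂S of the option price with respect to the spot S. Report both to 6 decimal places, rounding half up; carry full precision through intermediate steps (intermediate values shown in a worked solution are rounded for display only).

σ√T = 0.389·√1.7855 = 0.519792
d₁ = (ln(S/K) + (r+σ²/2)T) / (σ√T) = (ln(244.66/220.9) + (0.0068+0.389²/2)·1.7855) / 0.519792 = (0.102159 + 0.147233) / 0.519792 = 0.479793
d₂ = d₁ − σ√T = 0.479793 − 0.519792 = -0.039999
e^{−rT} = e^{−0.0068·1.7855} = 0.987932
N(d₁) = 0.684313,  N(d₂) = 0.484047
Call price V = S·N(d₁) − K·e^{−rT}·N(d₂) = 167.423959 − 105.635612 = 61.788348
Δ = N(d₁) = 0.684313

price = 61.788348
Δ = 0.684313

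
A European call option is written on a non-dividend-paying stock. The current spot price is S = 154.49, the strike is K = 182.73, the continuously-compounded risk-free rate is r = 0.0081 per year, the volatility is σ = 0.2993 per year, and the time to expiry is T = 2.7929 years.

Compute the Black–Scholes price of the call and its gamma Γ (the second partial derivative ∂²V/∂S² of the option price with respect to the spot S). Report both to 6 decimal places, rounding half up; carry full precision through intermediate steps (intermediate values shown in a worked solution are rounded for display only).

price = 22.164171
Γ = 0.005158

σ√T = 0.2993·√2.7929 = 0.500189
d₁ = (ln(S/K) + (r+σ²/2)T) / (σ√T) = (ln(154.49/182.73) + (0.0081+0.2993²/2)·2.7929) / 0.500189 = (-0.167880 + 0.147717) / 0.500189 = -0.040311
d₂ = d₁ − σ√T = -0.040311 − 0.500189 = -0.540500
e^{−rT} = e^{−0.0081·2.7929} = 0.977631
N(d₁) = 0.483923,  N(d₂) = 0.294426
Call price V = S·N(d₁) − K·e^{−rT}·N(d₂) = 74.761203 − 52.597032 = 22.164171
φ(d₁) = (1/√(2π))·e^{−d₁²/2} = 0.398618
Γ = φ(d₁) / (S·σ·√T) = 0.005158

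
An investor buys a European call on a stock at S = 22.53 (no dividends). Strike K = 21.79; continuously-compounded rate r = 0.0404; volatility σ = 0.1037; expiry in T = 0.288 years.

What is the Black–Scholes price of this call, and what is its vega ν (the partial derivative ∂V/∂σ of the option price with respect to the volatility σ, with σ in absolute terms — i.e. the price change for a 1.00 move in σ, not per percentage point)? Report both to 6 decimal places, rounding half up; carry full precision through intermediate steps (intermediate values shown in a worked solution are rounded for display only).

price = 1.137023
ν = 3.398125

σ√T = 0.1037·√0.288 = 0.055651
d₁ = (ln(S/K) + (r+σ²/2)T) / (σ√T) = (ln(22.53/21.79) + (0.0404+0.1037²/2)·0.288) / 0.055651 = (0.033397 + 0.013184) / 0.055651 = 0.837004
d₂ = d₁ − σ√T = 0.837004 − 0.055651 = 0.781353
e^{−rT} = e^{−0.0404·0.288} = 0.988432
N(d₁) = 0.798705,  N(d₂) = 0.782703
Call price V = S·N(d₁) − K·e^{−rT}·N(d₂) = 17.994821 − 16.857799 = 1.137023
φ(d₁) = (1/√(2π))·e^{−d₁²/2} = 0.281049
ν = S·φ(d₁)·√T = 3.398125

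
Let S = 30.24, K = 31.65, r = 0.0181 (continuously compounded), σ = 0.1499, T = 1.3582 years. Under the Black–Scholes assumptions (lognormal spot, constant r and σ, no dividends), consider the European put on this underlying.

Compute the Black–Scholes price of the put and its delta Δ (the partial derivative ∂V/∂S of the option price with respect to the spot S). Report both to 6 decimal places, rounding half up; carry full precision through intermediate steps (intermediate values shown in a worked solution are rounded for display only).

price = 2.463189
Δ = -0.513082

σ√T = 0.1499·√1.3582 = 0.174696
d₁ = (ln(S/K) + (r+σ²/2)T) / (σ√T) = (ln(30.24/31.65) + (0.0181+0.1499²/2)·1.3582) / 0.174696 = (-0.045573 + 0.039843) / 0.174696 = -0.032799
d₂ = d₁ − σ√T = -0.032799 − 0.174696 = -0.207495
e^{−rT} = e^{−0.0181·1.3582} = 0.975716
N(−d₁) = 0.513082,  N(−d₂) = 0.582188
Put price V = K·e^{−rT}·N(−d₂) − S·N(−d₁) = 17.978801 − 15.515612 = 2.463189
Δ = −N(−d₁) = -0.513082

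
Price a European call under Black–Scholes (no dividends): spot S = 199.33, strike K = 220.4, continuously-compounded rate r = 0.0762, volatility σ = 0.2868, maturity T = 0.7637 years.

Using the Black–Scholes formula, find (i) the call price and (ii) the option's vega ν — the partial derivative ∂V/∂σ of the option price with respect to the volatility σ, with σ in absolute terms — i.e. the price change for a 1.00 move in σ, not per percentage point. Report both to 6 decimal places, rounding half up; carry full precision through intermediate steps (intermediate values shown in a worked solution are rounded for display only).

price = 16.289787
ν = 69.428049

σ√T = 0.2868·√0.7637 = 0.250634
d₁ = (ln(S/K) + (r+σ²/2)T) / (σ√T) = (ln(199.33/220.4) + (0.0762+0.2868²/2)·0.7637) / 0.250634 = (-0.100482 + 0.089603) / 0.250634 = -0.043408
d₂ = d₁ − σ√T = -0.043408 − 0.250634 = -0.294043
e^{−rT} = e^{−0.0762·0.7637} = 0.943467
N(d₁) = 0.482688,  N(d₂) = 0.384363
Call price V = S·N(d₁) − K·e^{−rT}·N(d₂) = 96.214204 − 79.924417 = 16.289787
φ(d₁) = (1/√(2π))·e^{−d₁²/2} = 0.398567
ν = S·φ(d₁)·√T = 69.428049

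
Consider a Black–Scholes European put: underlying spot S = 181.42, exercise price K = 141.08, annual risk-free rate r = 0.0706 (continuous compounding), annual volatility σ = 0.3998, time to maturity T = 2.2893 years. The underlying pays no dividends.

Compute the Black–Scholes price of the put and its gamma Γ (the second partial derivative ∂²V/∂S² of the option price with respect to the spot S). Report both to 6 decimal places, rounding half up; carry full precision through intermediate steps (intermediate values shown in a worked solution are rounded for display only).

σ√T = 0.3998·√2.2893 = 0.604915
d₁ = (ln(S/K) + (r+σ²/2)T) / (σ√T) = (ln(181.42/141.08) + (0.0706+0.3998²/2)·2.2893) / 0.604915 = (0.251488 + 0.344585) / 0.604915 = 0.985384
d₂ = d₁ − σ√T = 0.985384 − 0.604915 = 0.380469
e^{−rT} = e^{−0.0706·2.2893} = 0.850761
N(−d₁) = 0.162218,  N(−d₂) = 0.351799
Put price V = K·e^{−rT}·N(−d₂) − S·N(−d₁) = 42.224733 − 29.429551 = 12.795182
φ(d₁) = (1/√(2π))·e^{−d₁²/2} = 0.245507
Γ = φ(d₁) / (S·σ·√T) = 0.002237

price = 12.795182
Γ = 0.002237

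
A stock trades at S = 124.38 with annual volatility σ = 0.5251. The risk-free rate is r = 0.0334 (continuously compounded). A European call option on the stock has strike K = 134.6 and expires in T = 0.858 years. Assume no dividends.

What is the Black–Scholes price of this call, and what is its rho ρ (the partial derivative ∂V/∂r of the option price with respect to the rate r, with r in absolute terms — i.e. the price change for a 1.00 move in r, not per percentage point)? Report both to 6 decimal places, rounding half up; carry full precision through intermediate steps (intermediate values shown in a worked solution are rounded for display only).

price = 21.435362
ρ = 40.898469

σ√T = 0.5251·√0.858 = 0.486391
d₁ = (ln(S/K) + (r+σ²/2)T) / (σ√T) = (ln(124.38/134.6) + (0.0334+0.5251²/2)·0.858) / 0.486391 = (-0.078966 + 0.146945) / 0.486391 = 0.139763
d₂ = d₁ − σ√T = 0.139763 − 0.486391 = -0.346628
e^{−rT} = e^{−0.0334·0.858} = 0.971750
N(d₁) = 0.555576,  N(d₂) = 0.364435
Call price V = S·N(d₁) − K·e^{−rT}·N(d₂) = 69.102576 − 47.667214 = 21.435362
ρ = K·T·e^{−rT}·N(d₂) = 40.898469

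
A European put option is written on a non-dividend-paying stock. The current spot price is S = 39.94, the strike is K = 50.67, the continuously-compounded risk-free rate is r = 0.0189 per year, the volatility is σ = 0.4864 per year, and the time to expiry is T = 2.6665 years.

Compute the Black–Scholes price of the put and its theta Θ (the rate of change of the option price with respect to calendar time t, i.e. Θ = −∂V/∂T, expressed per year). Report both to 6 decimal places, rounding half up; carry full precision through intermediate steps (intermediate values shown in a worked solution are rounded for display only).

σ√T = 0.4864·√2.6665 = 0.794263
d₁ = (ln(S/K) + (r+σ²/2)T) / (σ√T) = (ln(39.94/50.67) + (0.0189+0.4864²/2)·2.6665) / 0.794263 = (-0.237956 + 0.365824) / 0.794263 = 0.160990
d₂ = d₁ − σ√T = 0.160990 − 0.794263 = -0.633273
e^{−rT} = e^{−0.0189·2.6665} = 0.950852
N(−d₁) = 0.436051,  N(−d₂) = 0.736722
Put price V = K·e^{−rT}·N(−d₂) − S·N(−d₁) = 35.495046 − 17.415869 = 18.079177
φ(d₁) = (1/√(2π))·e^{−d₁²/2} = 0.393806
Θ = −S·φ(d₁)·σ/(2√T) + r·K·e^{−rT}·N(−d₂) = −2.342518 + 0.670856 = -1.671662

price = 18.079177
Θ = -1.671662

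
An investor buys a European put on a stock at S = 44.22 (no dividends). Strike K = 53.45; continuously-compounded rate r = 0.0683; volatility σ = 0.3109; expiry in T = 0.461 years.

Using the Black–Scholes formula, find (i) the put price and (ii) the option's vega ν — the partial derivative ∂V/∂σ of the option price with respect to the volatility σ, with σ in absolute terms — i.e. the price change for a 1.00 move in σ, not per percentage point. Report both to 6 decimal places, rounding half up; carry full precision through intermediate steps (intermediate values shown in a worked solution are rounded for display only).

price = 8.896649
ν = 9.738803

σ√T = 0.3109·√0.461 = 0.211092
d₁ = (ln(S/K) + (r+σ²/2)T) / (σ√T) = (ln(44.22/53.45) + (0.0683+0.3109²/2)·0.461) / 0.211092 = (-0.189569 + 0.053766) / 0.211092 = -0.643338
d₂ = d₁ − σ√T = -0.643338 − 0.211092 = -0.854430
e^{−rT} = e^{−0.0683·0.461} = 0.969004
N(−d₁) = 0.739998,  N(−d₂) = 0.803567
Put price V = K·e^{−rT}·N(−d₂) − S·N(−d₁) = 41.619342 − 32.722693 = 8.896649
φ(d₁) = (1/√(2π))·e^{−d₁²/2} = 0.324367
ν = S·φ(d₁)·√T = 9.738803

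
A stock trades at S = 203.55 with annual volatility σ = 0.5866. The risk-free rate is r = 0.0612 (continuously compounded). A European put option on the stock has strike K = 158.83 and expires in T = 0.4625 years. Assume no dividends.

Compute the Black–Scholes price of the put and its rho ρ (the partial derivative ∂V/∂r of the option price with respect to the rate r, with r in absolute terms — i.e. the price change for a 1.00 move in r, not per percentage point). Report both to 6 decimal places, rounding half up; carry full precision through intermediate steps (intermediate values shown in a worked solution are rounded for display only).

price = 10.114500
ρ = -22.199968

σ√T = 0.5866·√0.4625 = 0.398931
d₁ = (ln(S/K) + (r+σ²/2)T) / (σ√T) = (ln(203.55/158.83) + (0.0612+0.5866²/2)·0.4625) / 0.398931 = (0.248077 + 0.107878) / 0.398931 = 0.892272
d₂ = d₁ − σ√T = 0.892272 − 0.398931 = 0.493341
e^{−rT} = e^{−0.0612·0.4625} = 0.972092
N(−d₁) = 0.186123,  N(−d₂) = 0.310886
Put price V = K·e^{−rT}·N(−d₂) − S·N(−d₁) = 47.999931 − 37.885431 = 10.114500
ρ = −K·T·e^{−rT}·N(−d₂) = -22.199968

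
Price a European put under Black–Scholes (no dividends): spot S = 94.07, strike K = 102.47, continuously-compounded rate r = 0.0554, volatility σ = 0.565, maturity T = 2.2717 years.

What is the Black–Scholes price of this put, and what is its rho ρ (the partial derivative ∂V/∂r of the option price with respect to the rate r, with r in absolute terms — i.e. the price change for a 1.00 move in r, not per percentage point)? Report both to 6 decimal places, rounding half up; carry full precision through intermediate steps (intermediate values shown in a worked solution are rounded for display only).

price = 28.578821
ρ = -132.891030

σ√T = 0.565·√2.2717 = 0.851577
d₁ = (ln(S/K) + (r+σ²/2)T) / (σ√T) = (ln(94.07/102.47) + (0.0554+0.565²/2)·2.2717) / 0.851577 = (-0.085531 + 0.488444) / 0.851577 = 0.473137
d₂ = d₁ − σ√T = 0.473137 − 0.851577 = -0.378440
e^{−rT} = e^{−0.0554·2.2717} = 0.881745
N(−d₁) = 0.318058,  N(−d₂) = 0.647448
Put price V = K·e^{−rT}·N(−d₂) − S·N(−d₁) = 58.498495 − 29.919674 = 28.578821
ρ = −K·T·e^{−rT}·N(−d₂) = -132.891030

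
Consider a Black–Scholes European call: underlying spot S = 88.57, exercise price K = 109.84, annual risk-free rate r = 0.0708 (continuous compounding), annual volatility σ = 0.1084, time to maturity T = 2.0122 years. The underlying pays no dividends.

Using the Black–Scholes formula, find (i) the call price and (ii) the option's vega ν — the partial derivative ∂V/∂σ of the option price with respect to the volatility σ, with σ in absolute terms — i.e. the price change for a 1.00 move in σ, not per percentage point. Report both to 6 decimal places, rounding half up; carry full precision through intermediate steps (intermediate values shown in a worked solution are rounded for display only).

price = 2.907766
ν = 46.336172

σ√T = 0.1084·√2.0122 = 0.153768
d₁ = (ln(S/K) + (r+σ²/2)T) / (σ√T) = (ln(88.57/109.84) + (0.0708+0.1084²/2)·2.0122) / 0.153768 = (-0.215232 + 0.154286) / 0.153768 = -0.396349
d₂ = d₁ − σ√T = -0.396349 − 0.153768 = -0.550116
e^{−rT} = e^{−0.0708·2.0122} = 0.867219
N(d₁) = 0.345924,  N(d₂) = 0.291120
Call price V = S·N(d₁) − K·e^{−rT}·N(d₂) = 30.638486 − 27.730720 = 2.907766
φ(d₁) = (1/√(2π))·e^{−d₁²/2} = 0.368806
ν = S·φ(d₁)·√T = 46.336172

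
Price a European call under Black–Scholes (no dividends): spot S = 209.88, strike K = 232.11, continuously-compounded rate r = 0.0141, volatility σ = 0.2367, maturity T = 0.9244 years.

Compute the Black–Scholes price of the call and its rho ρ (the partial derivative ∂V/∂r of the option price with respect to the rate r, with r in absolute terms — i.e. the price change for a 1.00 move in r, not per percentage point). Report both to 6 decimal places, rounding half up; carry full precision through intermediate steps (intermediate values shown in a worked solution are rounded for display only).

σ√T = 0.2367·√0.9244 = 0.227577
d₁ = (ln(S/K) + (r+σ²/2)T) / (σ√T) = (ln(209.88/232.11) + (0.0141+0.2367²/2)·0.9244) / 0.227577 = (-0.100675 + 0.038930) / 0.227577 = -0.271318
d₂ = d₁ − σ√T = -0.271318 − 0.227577 = -0.498895
e^{−rT} = e^{−0.0141·0.9244} = 0.987051
N(d₁) = 0.393073,  N(d₂) = 0.308927
Call price V = S·N(d₁) − K·e^{−rT}·N(d₂) = 82.498184 − 70.776410 = 11.721774
ρ = K·T·e^{−rT}·N(d₂) = 65.425714

price = 11.721774
ρ = 65.425714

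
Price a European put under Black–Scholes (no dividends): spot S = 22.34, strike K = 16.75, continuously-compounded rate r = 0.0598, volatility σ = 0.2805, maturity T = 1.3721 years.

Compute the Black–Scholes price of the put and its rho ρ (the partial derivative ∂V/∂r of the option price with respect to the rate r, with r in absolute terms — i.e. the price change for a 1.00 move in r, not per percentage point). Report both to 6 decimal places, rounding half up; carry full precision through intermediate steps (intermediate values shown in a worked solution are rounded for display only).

price = 0.393856
ρ = -3.557928

σ√T = 0.2805·√1.3721 = 0.328568
d₁ = (ln(S/K) + (r+σ²/2)T) / (σ√T) = (ln(22.34/16.75) + (0.0598+0.2805²/2)·1.3721) / 0.328568 = (0.287981 + 0.136030) / 0.328568 = 1.290479
d₂ = d₁ − σ√T = 1.290479 − 0.328568 = 0.961911
e^{−rT} = e^{−0.0598·1.3721} = 0.921224
N(−d₁) = 0.098442,  N(−d₂) = 0.168047
Put price V = K·e^{−rT}·N(−d₂) − S·N(−d₁) = 2.593053 − 2.199197 = 0.393856
ρ = −K·T·e^{−rT}·N(−d₂) = -3.557928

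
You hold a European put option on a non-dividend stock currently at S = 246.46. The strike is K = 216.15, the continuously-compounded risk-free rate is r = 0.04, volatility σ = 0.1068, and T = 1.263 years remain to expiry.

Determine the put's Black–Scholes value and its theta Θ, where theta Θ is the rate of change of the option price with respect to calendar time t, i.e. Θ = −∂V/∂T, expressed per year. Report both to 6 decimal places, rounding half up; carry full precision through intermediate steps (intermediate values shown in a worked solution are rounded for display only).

σ√T = 0.1068·√1.263 = 0.120025
d₁ = (ln(S/K) + (r+σ²/2)T) / (σ√T) = (ln(246.46/216.15) + (0.04+0.1068²/2)·1.263) / 0.120025 = (0.131227 + 0.057723) / 0.120025 = 1.574252
d₂ = d₁ − σ√T = 1.574252 − 0.120025 = 1.454227
e^{−rT} = e^{−0.04·1.263} = 0.950735
N(−d₁) = 0.057715,  N(−d₂) = 0.072942
Put price V = K·e^{−rT}·N(−d₂) − S·N(−d₁) = 14.989622 − 14.224337 = 0.765285
φ(d₁) = (1/√(2π))·e^{−d₁²/2} = 0.115548
Θ = −S·φ(d₁)·σ/(2√T) + r·K·e^{−rT}·N(−d₂) = −1.353152 + 0.599585 = -0.753567

price = 0.765285
Θ = -0.753567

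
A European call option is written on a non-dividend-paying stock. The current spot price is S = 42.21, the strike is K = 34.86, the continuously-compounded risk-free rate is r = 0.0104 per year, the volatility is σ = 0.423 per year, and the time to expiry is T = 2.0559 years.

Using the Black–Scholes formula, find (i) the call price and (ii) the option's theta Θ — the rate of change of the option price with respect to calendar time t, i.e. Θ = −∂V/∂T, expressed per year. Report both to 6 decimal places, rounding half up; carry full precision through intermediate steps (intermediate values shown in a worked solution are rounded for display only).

price = 13.673326
Θ = -2.189880

σ√T = 0.423·√2.0559 = 0.606515
d₁ = (ln(S/K) + (r+σ²/2)T) / (σ√T) = (ln(42.21/34.86) + (0.0104+0.423²/2)·2.0559) / 0.606515 = (0.191317 + 0.205311) / 0.606515 = 0.653947
d₂ = d₁ − σ√T = 0.653947 − 0.606515 = 0.047432
e^{−rT} = e^{−0.0104·2.0559} = 0.978846
N(d₁) = 0.743427,  N(d₂) = 0.518916
Call price V = S·N(d₁) − K·e^{−rT}·N(d₂) = 31.380056 − 17.706730 = 13.673326
φ(d₁) = (1/√(2π))·e^{−d₁²/2} = 0.322142
Θ = −S·φ(d₁)·σ/(2√T) − r·K·e^{−rT}·N(d₂) = −2.005730 − 0.184150 = -2.189880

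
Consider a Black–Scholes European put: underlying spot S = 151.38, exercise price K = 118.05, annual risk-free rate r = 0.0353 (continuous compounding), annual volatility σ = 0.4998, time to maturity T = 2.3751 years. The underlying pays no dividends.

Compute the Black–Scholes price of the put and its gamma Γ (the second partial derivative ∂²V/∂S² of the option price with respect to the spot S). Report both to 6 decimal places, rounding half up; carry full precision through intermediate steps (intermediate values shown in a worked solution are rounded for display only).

σ√T = 0.4998·√2.3751 = 0.770260
d₁ = (ln(S/K) + (r+σ²/2)T) / (σ√T) = (ln(151.38/118.05) + (0.0353+0.4998²/2)·2.3751) / 0.770260 = (0.248685 + 0.380491) / 0.770260 = 0.816836
d₂ = d₁ − σ√T = 0.816836 − 0.770260 = 0.046576
e^{−rT} = e^{−0.0353·2.3751} = 0.919577
N(−d₁) = 0.207011,  N(−d₂) = 0.481425
Put price V = K·e^{−rT}·N(−d₂) − S·N(−d₁) = 52.261672 − 31.337329 = 20.924343
φ(d₁) = (1/√(2π))·e^{−d₁²/2} = 0.285775
Γ = φ(d₁) / (S·σ·√T) = 0.002451

price = 20.924343
Γ = 0.002451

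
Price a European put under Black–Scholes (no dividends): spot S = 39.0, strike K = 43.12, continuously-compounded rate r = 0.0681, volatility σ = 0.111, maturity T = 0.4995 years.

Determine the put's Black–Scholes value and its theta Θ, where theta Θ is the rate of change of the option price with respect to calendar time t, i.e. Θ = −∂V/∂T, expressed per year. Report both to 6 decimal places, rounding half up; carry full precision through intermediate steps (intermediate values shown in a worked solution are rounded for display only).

price = 3.027738
Θ = 1.423000

σ√T = 0.111·√0.4995 = 0.078450
d₁ = (ln(S/K) + (r+σ²/2)T) / (σ√T) = (ln(39.0/43.12) + (0.0681+0.111²/2)·0.4995) / 0.078450 = (-0.100425 + 0.037093) / 0.078450 = -0.807297
d₂ = d₁ − σ√T = -0.807297 − 0.078450 = -0.885747
e^{−rT} = e^{−0.0681·0.4995} = 0.966556
N(−d₁) = 0.790252,  N(−d₂) = 0.812123
Put price V = K·e^{−rT}·N(−d₂) − S·N(−d₁) = 33.847583 − 30.819845 = 3.027738
φ(d₁) = (1/√(2π))·e^{−d₁²/2} = 0.287998
Θ = −S·φ(d₁)·σ/(2√T) + r·K·e^{−rT}·N(−d₂) = −0.882021 + 2.305020 = 1.423000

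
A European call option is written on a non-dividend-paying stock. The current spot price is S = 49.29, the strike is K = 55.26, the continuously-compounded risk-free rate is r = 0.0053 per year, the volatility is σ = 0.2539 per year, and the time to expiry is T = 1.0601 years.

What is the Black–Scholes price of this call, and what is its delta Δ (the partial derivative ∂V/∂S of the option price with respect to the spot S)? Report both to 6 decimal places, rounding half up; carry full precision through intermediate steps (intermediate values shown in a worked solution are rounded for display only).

price = 3.048850
Δ = 0.387770

σ√T = 0.2539·√1.0601 = 0.261418
d₁ = (ln(S/K) + (r+σ²/2)T) / (σ√T) = (ln(49.29/55.26) + (0.0053+0.2539²/2)·1.0601) / 0.261418 = (-0.114328 + 0.039788) / 0.261418 = -0.285136
d₂ = d₁ − σ√T = -0.285136 − 0.261418 = -0.546554
e^{−rT} = e^{−0.0053·1.0601} = 0.994397
N(d₁) = 0.387770,  N(d₂) = 0.292342
Call price V = S·N(d₁) − K·e^{−rT}·N(d₂) = 19.113183 − 16.064333 = 3.048850
Δ = N(d₁) = 0.387770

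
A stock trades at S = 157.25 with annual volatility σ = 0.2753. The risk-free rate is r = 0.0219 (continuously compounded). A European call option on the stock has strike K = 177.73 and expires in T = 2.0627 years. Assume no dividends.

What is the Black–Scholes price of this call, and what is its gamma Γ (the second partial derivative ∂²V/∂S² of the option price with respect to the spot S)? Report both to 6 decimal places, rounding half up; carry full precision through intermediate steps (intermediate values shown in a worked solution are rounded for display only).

σ√T = 0.2753·√2.0627 = 0.395389
d₁ = (ln(S/K) + (r+σ²/2)T) / (σ√T) = (ln(157.25/177.73) + (0.0219+0.2753²/2)·2.0627) / 0.395389 = (-0.122429 + 0.123339) / 0.395389 = 0.002303
d₂ = d₁ − σ√T = 0.002303 − 0.395389 = -0.393086
e^{−rT} = e^{−0.0219·2.0627} = 0.955832
N(d₁) = 0.500919,  N(d₂) = 0.347128
Call price V = S·N(d₁) − K·e^{−rT}·N(d₂) = 78.769477 − 58.970129 = 19.799348
φ(d₁) = (1/√(2π))·e^{−d₁²/2} = 0.398941
Γ = φ(d₁) / (S·σ·√T) = 0.006416

price = 19.799348
Γ = 0.006416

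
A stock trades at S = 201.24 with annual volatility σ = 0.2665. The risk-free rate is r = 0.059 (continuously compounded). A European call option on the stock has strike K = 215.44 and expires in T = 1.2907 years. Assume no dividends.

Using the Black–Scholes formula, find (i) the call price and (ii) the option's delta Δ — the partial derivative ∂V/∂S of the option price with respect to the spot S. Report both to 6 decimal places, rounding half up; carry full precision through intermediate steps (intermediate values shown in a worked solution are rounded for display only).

price = 24.925310
Δ = 0.570520

σ√T = 0.2665·√1.2907 = 0.302768
d₁ = (ln(S/K) + (r+σ²/2)T) / (σ√T) = (ln(201.24/215.44) + (0.059+0.2665²/2)·1.2907) / 0.302768 = (-0.068184 + 0.121986) / 0.302768 = 0.177698
d₂ = d₁ − σ√T = 0.177698 − 0.302768 = -0.125070
e^{−rT} = e^{−0.059·1.2907} = 0.926676
N(d₁) = 0.570520,  N(d₂) = 0.450234
Call price V = S·N(d₁) − K·e^{−rT}·N(d₂) = 114.811437 − 89.886127 = 24.925310
Δ = N(d₁) = 0.570520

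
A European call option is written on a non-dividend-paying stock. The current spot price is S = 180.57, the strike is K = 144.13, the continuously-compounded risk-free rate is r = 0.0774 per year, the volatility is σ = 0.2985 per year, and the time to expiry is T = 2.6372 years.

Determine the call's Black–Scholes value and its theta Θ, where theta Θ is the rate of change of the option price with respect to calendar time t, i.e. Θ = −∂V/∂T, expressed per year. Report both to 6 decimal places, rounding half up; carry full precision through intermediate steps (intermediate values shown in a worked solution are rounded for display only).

price = 70.197113
Θ = -10.234591

σ√T = 0.2985·√2.6372 = 0.484748
d₁ = (ln(S/K) + (r+σ²/2)T) / (σ√T) = (ln(180.57/144.13) + (0.0774+0.2985²/2)·2.6372) / 0.484748 = (0.225403 + 0.321610) / 0.484748 = 1.128447
d₂ = d₁ − σ√T = 1.128447 − 0.484748 = 0.643699
e^{−rT} = e^{−0.0774·2.6372} = 0.815365
N(d₁) = 0.870434,  N(d₂) = 0.740115
Call price V = S·N(d₁) − K·e^{−rT}·N(d₂) = 157.174350 − 86.977238 = 70.197113
φ(d₁) = (1/√(2π))·e^{−d₁²/2} = 0.211055
Θ = −S·φ(d₁)·σ/(2√T) − r·K·e^{−rT}·N(d₂) = −3.502552 − 6.732038 = -10.234591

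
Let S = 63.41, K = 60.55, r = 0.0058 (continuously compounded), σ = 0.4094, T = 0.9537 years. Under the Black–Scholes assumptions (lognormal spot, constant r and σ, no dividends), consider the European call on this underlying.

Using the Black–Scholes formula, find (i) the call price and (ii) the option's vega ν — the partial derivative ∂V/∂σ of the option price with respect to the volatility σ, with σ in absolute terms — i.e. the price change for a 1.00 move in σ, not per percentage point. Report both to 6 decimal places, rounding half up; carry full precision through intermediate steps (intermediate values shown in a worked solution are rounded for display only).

σ√T = 0.4094·√0.9537 = 0.399810
d₁ = (ln(S/K) + (r+σ²/2)T) / (σ√T) = (ln(63.41/60.55) + (0.0058+0.4094²/2)·0.9537) / 0.399810 = (0.046152 + 0.085456) / 0.399810 = 0.329175
d₂ = d₁ − σ√T = 0.329175 − 0.399810 = -0.070635
e^{−rT} = e^{−0.0058·0.9537} = 0.994484
N(d₁) = 0.628988,  N(d₂) = 0.471844
Call price V = S·N(d₁) − K·e^{−rT}·N(d₂) = 39.884156 − 28.412570 = 11.471586
φ(d₁) = (1/√(2π))·e^{−d₁²/2} = 0.377903
ν = S·φ(d₁)·√T = 23.401539

price = 11.471586
ν = 23.401539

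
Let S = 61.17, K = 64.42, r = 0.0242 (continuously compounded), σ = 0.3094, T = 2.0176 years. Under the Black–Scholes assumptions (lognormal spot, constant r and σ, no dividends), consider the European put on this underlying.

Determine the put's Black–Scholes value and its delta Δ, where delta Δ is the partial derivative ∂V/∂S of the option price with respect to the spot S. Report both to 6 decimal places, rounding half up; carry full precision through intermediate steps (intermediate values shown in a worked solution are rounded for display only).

price = 10.745042
Δ = -0.415645

σ√T = 0.3094·√2.0176 = 0.439479
d₁ = (ln(S/K) + (r+σ²/2)T) / (σ√T) = (ln(61.17/64.42) + (0.0242+0.3094²/2)·2.0176) / 0.439479 = (-0.051767 + 0.145397) / 0.439479 = 0.213047
d₂ = d₁ − σ√T = 0.213047 − 0.439479 = -0.226432
e^{−rT} = e^{−0.0242·2.0176} = 0.952347
N(−d₁) = 0.415645,  N(−d₂) = 0.589567
Put price V = K·e^{−rT}·N(−d₂) − S·N(−d₁) = 36.170067 − 25.425025 = 10.745042
Δ = −N(−d₁) = -0.415645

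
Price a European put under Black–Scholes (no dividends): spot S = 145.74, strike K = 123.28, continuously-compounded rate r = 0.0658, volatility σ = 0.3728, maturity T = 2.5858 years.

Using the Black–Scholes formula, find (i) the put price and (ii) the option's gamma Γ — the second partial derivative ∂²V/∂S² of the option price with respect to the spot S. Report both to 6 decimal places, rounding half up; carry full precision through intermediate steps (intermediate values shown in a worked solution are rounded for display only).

σ√T = 0.3728·√2.5858 = 0.599478
d₁ = (ln(S/K) + (r+σ²/2)T) / (σ√T) = (ln(145.74/123.28) + (0.0658+0.3728²/2)·2.5858) / 0.599478 = (0.167366 + 0.349833) / 0.599478 = 0.862748
d₂ = d₁ − σ√T = 0.862748 − 0.599478 = 0.263270
e^{−rT} = e^{−0.0658·2.5858} = 0.843542
N(−d₁) = 0.194138,  N(−d₂) = 0.396171
Put price V = K·e^{−rT}·N(−d₂) − S·N(−d₁) = 41.198580 − 28.293667 = 12.904913
φ(d₁) = (1/√(2π))·e^{−d₁²/2} = 0.274967
Γ = φ(d₁) / (S·σ·√T) = 0.003147

price = 12.904913
Γ = 0.003147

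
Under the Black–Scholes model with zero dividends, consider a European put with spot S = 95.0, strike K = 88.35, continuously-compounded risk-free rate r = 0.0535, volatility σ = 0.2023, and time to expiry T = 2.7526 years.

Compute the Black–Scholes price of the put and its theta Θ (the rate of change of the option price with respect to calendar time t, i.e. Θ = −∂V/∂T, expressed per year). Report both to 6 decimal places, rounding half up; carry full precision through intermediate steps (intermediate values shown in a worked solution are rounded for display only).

σ√T = 0.2023·√2.7526 = 0.335635
d₁ = (ln(S/K) + (r+σ²/2)T) / (σ√T) = (ln(95.0/88.35) + (0.0535+0.2023²/2)·2.7526) / 0.335635 = (0.072571 + 0.203590) / 0.335635 = 0.822799
d₂ = d₁ − σ√T = 0.822799 − 0.335635 = 0.487164
e^{−rT} = e^{−0.0535·2.7526} = 0.863066
N(−d₁) = 0.205311,  N(−d₂) = 0.313071
Put price V = K·e^{−rT}·N(−d₂) − S·N(−d₁) = 23.872261 − 19.504559 = 4.367702
φ(d₁) = (1/√(2π))·e^{−d₁²/2} = 0.284382
Θ = −S·φ(d₁)·σ/(2√T) + r·K·e^{−rT}·N(−d₂) = −1.647099 + 1.277166 = -0.369933

price = 4.367702
Θ = -0.369933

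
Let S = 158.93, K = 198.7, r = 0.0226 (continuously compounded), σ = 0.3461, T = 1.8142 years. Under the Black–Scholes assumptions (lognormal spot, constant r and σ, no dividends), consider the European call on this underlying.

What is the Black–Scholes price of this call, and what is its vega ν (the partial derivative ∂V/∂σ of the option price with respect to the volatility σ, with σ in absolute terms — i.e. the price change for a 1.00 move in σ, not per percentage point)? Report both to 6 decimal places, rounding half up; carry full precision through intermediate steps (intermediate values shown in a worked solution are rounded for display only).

price = 18.708546
ν = 84.340236

σ√T = 0.3461·√1.8142 = 0.466170
d₁ = (ln(S/K) + (r+σ²/2)T) / (σ√T) = (ln(158.93/198.7) + (0.0226+0.3461²/2)·1.8142) / 0.466170 = (-0.223332 + 0.149658) / 0.466170 = -0.158042
d₂ = d₁ − σ√T = -0.158042 − 0.466170 = -0.624211
e^{−rT} = e^{−0.0226·1.8142} = 0.959828
N(d₁) = 0.437212,  N(d₂) = 0.266244
Call price V = S·N(d₁) − K·e^{−rT}·N(d₂) = 69.486107 − 50.777561 = 18.708546
φ(d₁) = (1/√(2π))·e^{−d₁²/2} = 0.393991
ν = S·φ(d₁)·√T = 84.340236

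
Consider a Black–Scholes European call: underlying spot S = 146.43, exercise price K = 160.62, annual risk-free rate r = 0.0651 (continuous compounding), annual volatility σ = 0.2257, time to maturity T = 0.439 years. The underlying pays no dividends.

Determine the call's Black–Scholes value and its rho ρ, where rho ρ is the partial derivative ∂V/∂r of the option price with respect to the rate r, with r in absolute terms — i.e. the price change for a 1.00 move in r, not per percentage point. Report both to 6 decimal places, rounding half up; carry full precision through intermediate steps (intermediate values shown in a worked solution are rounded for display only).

σ√T = 0.2257·√0.439 = 0.149542
d₁ = (ln(S/K) + (r+σ²/2)T) / (σ√T) = (ln(146.43/160.62) + (0.0651+0.2257²/2)·0.439) / 0.149542 = (-0.092494 + 0.039760) / 0.149542 = -0.352633
d₂ = d₁ − σ√T = -0.352633 − 0.149542 = -0.502175
e^{−rT} = e^{−0.0651·0.439} = 0.971826
N(d₁) = 0.362182,  N(d₂) = 0.307772
Call price V = S·N(d₁) − K·e^{−rT}·N(d₂) = 53.034292 − 48.041589 = 4.992703
ρ = K·T·e^{−rT}·N(d₂) = 21.090258

price = 4.992703
ρ = 21.090258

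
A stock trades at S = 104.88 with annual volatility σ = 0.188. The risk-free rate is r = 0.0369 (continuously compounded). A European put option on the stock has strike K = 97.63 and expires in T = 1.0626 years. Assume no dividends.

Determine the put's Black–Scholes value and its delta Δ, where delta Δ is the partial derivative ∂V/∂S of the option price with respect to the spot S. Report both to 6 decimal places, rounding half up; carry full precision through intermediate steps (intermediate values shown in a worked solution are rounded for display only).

price = 3.385476
Δ = -0.251795

σ√T = 0.188·√1.0626 = 0.193795
d₁ = (ln(S/K) + (r+σ²/2)T) / (σ√T) = (ln(104.88/97.63) + (0.0369+0.188²/2)·1.0626) / 0.193795 = (0.071632 + 0.057988) / 0.193795 = 0.668852
d₂ = d₁ − σ√T = 0.668852 − 0.193795 = 0.475057
e^{−rT} = e^{−0.0369·1.0626} = 0.961549
N(−d₁) = 0.251795,  N(−d₂) = 0.317373
Put price V = K·e^{−rT}·N(−d₂) − S·N(−d₁) = 29.793731 − 26.408255 = 3.385476
Δ = −N(−d₁) = -0.251795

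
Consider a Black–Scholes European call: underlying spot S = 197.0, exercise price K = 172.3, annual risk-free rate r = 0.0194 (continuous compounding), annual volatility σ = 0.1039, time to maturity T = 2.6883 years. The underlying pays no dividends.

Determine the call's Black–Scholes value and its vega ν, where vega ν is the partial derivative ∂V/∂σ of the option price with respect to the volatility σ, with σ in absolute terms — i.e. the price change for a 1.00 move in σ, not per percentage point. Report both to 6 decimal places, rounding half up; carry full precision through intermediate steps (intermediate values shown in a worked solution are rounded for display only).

σ√T = 0.1039·√2.6883 = 0.170355
d₁ = (ln(S/K) + (r+σ²/2)T) / (σ√T) = (ln(197.0/172.3) + (0.0194+0.1039²/2)·2.6883) / 0.170355 = (0.133967 + 0.066663) / 0.170355 = 1.177718
d₂ = d₁ − σ√T = 1.177718 − 0.170355 = 1.007364
e^{−rT} = e^{−0.0194·2.6883} = 0.949184
N(d₁) = 0.880546,  N(d₂) = 0.843120
Call price V = S·N(d₁) − K·e^{−rT}·N(d₂) = 173.467471 − 137.887491 = 35.579980
φ(d₁) = (1/√(2π))·e^{−d₁²/2} = 0.199399
ν = S·φ(d₁)·√T = 64.406173

price = 35.579980
ν = 64.406173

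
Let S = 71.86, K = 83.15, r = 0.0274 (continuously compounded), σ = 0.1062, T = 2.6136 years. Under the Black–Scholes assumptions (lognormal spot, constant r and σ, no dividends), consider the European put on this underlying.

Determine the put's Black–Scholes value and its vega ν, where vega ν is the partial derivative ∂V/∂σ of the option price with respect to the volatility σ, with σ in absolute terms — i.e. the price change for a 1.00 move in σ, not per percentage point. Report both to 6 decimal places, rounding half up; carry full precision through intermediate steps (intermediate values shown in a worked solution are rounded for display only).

σ√T = 0.1062·√2.6136 = 0.171690
d₁ = (ln(S/K) + (r+σ²/2)T) / (σ√T) = (ln(71.86/83.15) + (0.0274+0.1062²/2)·2.6136) / 0.171690 = (-0.145926 + 0.086351) / 0.171690 = -0.346993
d₂ = d₁ − σ√T = -0.346993 − 0.171690 = -0.518683
e^{−rT} = e^{−0.0274·2.6136} = 0.930891
N(−d₁) = 0.635702,  N(−d₂) = 0.698009
Put price V = K·e^{−rT}·N(−d₂) − S·N(−d₁) = 54.028424 − 45.681528 = 8.346896
φ(d₁) = (1/√(2π))·e^{−d₁²/2} = 0.375634
ν = S·φ(d₁)·√T = 43.638659

price = 8.346896
ν = 43.638659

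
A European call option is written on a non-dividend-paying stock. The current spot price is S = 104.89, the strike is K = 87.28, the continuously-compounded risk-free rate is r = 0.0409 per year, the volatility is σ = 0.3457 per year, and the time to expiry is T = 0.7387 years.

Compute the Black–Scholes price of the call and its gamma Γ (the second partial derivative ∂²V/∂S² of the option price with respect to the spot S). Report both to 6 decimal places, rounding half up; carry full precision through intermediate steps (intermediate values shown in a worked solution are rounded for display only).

σ√T = 0.3457·√0.7387 = 0.297121
d₁ = (ln(S/K) + (r+σ²/2)T) / (σ√T) = (ln(104.89/87.28) + (0.0409+0.3457²/2)·0.7387) / 0.297121 = (0.183791 + 0.074353) / 0.297121 = 0.868818
d₂ = d₁ − σ√T = 0.868818 − 0.297121 = 0.571697
e^{−rT} = e^{−0.0409·0.7387} = 0.970239
N(d₁) = 0.807527,  N(d₂) = 0.716236
Call price V = S·N(d₁) − K·e^{−rT}·N(d₂) = 84.701472 − 60.652658 = 24.048814
φ(d₁) = (1/√(2π))·e^{−d₁²/2} = 0.273525
Γ = φ(d₁) / (S·σ·√T) = 0.008777

price = 24.048814
Γ = 0.008777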